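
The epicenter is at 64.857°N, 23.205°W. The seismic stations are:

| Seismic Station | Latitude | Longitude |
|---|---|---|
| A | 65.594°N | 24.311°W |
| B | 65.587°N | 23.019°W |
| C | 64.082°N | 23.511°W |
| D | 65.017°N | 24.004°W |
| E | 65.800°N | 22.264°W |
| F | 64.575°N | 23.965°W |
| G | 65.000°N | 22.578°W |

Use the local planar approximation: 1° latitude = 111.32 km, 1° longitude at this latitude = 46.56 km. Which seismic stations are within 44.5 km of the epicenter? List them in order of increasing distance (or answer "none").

Distances from 64.857°N, 23.205°W:
A: √((0.737·111.32)² + (-1.106·46.56)²) = √(6731.02760 + 2651.77210) = 96.865 km
B: √((0.730·111.32)² + (0.186·46.56)²) = √(6603.77268 + 74.99837) = 81.724 km
C: √((-0.775·111.32)² + (-0.306·46.56)²) = √(7443.03053 + 202.98727) = 87.442 km
D: √((0.160·111.32)² + (-0.799·46.56)²) = √(317.23885 + 1383.94714) = 41.245 km
E: √((0.943·111.32)² + (0.941·46.56)²) = √(11019.70024 + 1919.57546) = 113.751 km
F: √((-0.282·111.32)² + (-0.760·46.56)²) = √(985.47273 + 1252.14069) = 47.303 km
G: √((0.143·111.32)² + (0.627·46.56)²) = √(253.40692 + 852.23826) = 33.251 km
Threshold 44.5 km: G (33.251 km), D (41.245 km) are within range.

G, D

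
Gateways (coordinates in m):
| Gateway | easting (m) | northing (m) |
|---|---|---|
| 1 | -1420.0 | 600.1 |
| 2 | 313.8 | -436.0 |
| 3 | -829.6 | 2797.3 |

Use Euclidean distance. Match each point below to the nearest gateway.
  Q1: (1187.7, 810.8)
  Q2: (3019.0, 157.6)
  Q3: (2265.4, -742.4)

Q1→2; Q2→2; Q3→2

Q1 at (1187.7, 810.8):
  1: √((-2607.7)² + (-210.7)²) = √(6800099.290 + 44394.490) = 2616.2 m
  2: √((-873.9)² + (-1246.8)²) = √(763701.210 + 1554510.240) = 1522.6 m
  3: √((-2017.3)² + (1986.5)²) = √(4069499.290 + 3946182.250) = 2831.2 m
  → nearest: 2 (1522.6 m)
Q2 at (3019.0, 157.6):
  1: √((-4439.0)² + (442.5)²) = √(19704721.000 + 195806.250) = 4461.0 m
  2: √((-2705.2)² + (-593.6)²) = √(7318107.040 + 352360.960) = 2769.6 m
  3: √((-3848.6)² + (2639.7)²) = √(14811721.960 + 6968016.090) = 4666.9 m
  → nearest: 2 (2769.6 m)
Q3 at (2265.4, -742.4):
  1: √((-3685.4)² + (1342.5)²) = √(13582173.160 + 1802306.250) = 3922.3 m
  2: √((-1951.6)² + (306.4)²) = √(3808742.560 + 93880.960) = 1975.5 m
  3: √((-3095.0)² + (3539.7)²) = √(9579025.000 + 12529476.090) = 4702.0 m
  → nearest: 2 (1975.5 m)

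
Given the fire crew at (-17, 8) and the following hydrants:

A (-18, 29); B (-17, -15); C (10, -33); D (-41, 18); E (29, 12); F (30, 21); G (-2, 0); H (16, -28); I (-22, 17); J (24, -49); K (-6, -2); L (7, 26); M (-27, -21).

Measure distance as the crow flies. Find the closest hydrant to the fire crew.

I

Distances from (-17, 8):
A: √((-1)² + (21)²) = √(1.0000 + 441.0000) = 21.02
B: √((0)² + (-23)²) = √(0.0000 + 529.0000) = 23.00
C: √((27)² + (-41)²) = √(729.0000 + 1681.0000) = 49.09
D: √((-24)² + (10)²) = √(576.0000 + 100.0000) = 26.00
E: √((46)² + (4)²) = √(2116.0000 + 16.0000) = 46.17
F: √((47)² + (13)²) = √(2209.0000 + 169.0000) = 48.76
G: √((15)² + (-8)²) = √(225.0000 + 64.0000) = 17.00
H: √((33)² + (-36)²) = √(1089.0000 + 1296.0000) = 48.84
I: √((-5)² + (9)²) = √(25.0000 + 81.0000) = 10.30
J: √((41)² + (-57)²) = √(1681.0000 + 3249.0000) = 70.21
K: √((11)² + (-10)²) = √(121.0000 + 100.0000) = 14.87
L: √((24)² + (18)²) = √(576.0000 + 324.0000) = 30.00
M: √((-10)² + (-29)²) = √(100.0000 + 841.0000) = 30.68
Minimum: I at 10.30.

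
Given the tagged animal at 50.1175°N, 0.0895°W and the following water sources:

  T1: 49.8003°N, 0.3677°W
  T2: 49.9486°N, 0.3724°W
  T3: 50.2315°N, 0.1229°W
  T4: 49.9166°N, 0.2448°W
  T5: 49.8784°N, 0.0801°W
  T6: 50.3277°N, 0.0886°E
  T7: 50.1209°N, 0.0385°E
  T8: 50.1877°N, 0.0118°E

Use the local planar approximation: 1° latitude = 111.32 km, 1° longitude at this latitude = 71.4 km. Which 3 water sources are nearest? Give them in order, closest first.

Distances from 50.1175°N, 0.0895°W:
T1: √((-0.3172·111.32)² + (-0.2782·71.4)²) = √(1246.845817 + 394.557838) = 40.5142 km
T2: √((-0.1689·111.32)² + (-0.2829·71.4)²) = √(353.513249 + 408.002025) = 27.5956 km
T3: √((0.1140·111.32)² + (-0.0334·71.4)²) = √(161.048283 + 5.687080) = 12.9126 km
T4: √((-0.2009·111.32)² + (-0.1553·71.4)²) = √(500.156905 + 122.953058) = 24.9622 km
T5: √((-0.2391·111.32)² + (0.0094·71.4)²) = √(708.444034 + 0.450456) = 26.6251 km
T6: √((0.2102·111.32)² + (0.1781·71.4)²) = √(547.534915 + 161.705303) = 26.6316 km
T7: √((0.0034·111.32)² + (0.1280·71.4)²) = √(0.143253 + 83.524977) = 9.1470 km
T8: √((0.0702·111.32)² + (0.1013·71.4)²) = √(61.068973 + 52.313685) = 10.6481 km
Sorted: T7 (9.1470 km) < T8 (10.6481 km) < T3 (12.9126 km) < T4 (24.9622 km) < T5 (26.6251 km) < …

T7, T8, T3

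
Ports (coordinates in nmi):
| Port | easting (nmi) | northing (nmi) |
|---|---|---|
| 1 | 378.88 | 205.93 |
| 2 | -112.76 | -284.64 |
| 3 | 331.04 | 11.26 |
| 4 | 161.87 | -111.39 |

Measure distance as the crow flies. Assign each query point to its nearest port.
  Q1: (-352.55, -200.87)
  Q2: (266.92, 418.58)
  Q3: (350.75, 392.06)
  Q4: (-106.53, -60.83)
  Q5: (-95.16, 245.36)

Q1 at (-352.55, -200.87):
  1: √((731.43)² + (406.80)²) = √(534989.8449 + 165486.2400) = 836.94 nmi
  2: √((239.79)² + (-83.77)²) = √(57499.2441 + 7017.4129) = 254.00 nmi
  3: √((683.59)² + (212.13)²) = √(467295.2881 + 44999.1369) = 715.75 nmi
  4: √((514.42)² + (89.48)²) = √(264627.9364 + 8006.6704) = 522.14 nmi
  → nearest: 2 (254.00 nmi)
Q2 at (266.92, 418.58):
  1: √((111.96)² + (-212.65)²) = √(12535.0416 + 45220.0225) = 240.32 nmi
  2: √((-379.68)² + (-703.22)²) = √(144156.9024 + 494518.3684) = 799.17 nmi
  3: √((64.12)² + (-407.32)²) = √(4111.3744 + 165909.5824) = 412.34 nmi
  4: √((-105.05)² + (-529.97)²) = √(11035.5025 + 280868.2009) = 540.28 nmi
  → nearest: 1 (240.32 nmi)
Q3 at (350.75, 392.06):
  1: √((28.13)² + (-186.13)²) = √(791.2969 + 34644.3769) = 188.24 nmi
  2: √((-463.51)² + (-676.70)²) = √(214841.5201 + 457922.8900) = 820.22 nmi
  3: √((-19.71)² + (-380.80)²) = √(388.4841 + 145008.6400) = 381.31 nmi
  4: √((-188.88)² + (-503.45)²) = √(35675.6544 + 253461.9025) = 537.72 nmi
  → nearest: 1 (188.24 nmi)
Q4 at (-106.53, -60.83):
  1: √((485.41)² + (266.76)²) = √(235622.8681 + 71160.8976) = 553.88 nmi
  2: √((-6.23)² + (-223.81)²) = √(38.8129 + 50090.9161) = 223.90 nmi
  3: √((437.57)² + (72.09)²) = √(191467.5049 + 5196.9681) = 443.47 nmi
  4: √((268.40)² + (-50.56)²) = √(72038.5600 + 2556.3136) = 273.12 nmi
  → nearest: 2 (223.90 nmi)
Q5 at (-95.16, 245.36):
  1: √((474.04)² + (-39.43)²) = √(224713.9216 + 1554.7249) = 475.68 nmi
  2: √((-17.60)² + (-530.00)²) = √(309.7600 + 280900.0000) = 530.29 nmi
  3: √((426.20)² + (-234.10)²) = √(181646.4400 + 54802.8100) = 486.26 nmi
  4: √((257.03)² + (-356.75)²) = √(66064.4209 + 127270.5625) = 439.70 nmi
  → nearest: 4 (439.70 nmi)

Q1→2; Q2→1; Q3→1; Q4→2; Q5→4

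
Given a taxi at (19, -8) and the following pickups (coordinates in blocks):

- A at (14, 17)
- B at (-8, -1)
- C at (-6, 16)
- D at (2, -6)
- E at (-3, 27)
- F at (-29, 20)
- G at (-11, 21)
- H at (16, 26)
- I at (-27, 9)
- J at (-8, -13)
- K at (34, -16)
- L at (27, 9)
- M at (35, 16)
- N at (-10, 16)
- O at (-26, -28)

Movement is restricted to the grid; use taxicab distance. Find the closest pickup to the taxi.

D

Distances from (19, -8):
A: |-5| + |25| = 5 + 25 = 30 blocks
B: |-27| + |7| = 27 + 7 = 34 blocks
C: |-25| + |24| = 25 + 24 = 49 blocks
D: |-17| + |2| = 17 + 2 = 19 blocks
E: |-22| + |35| = 22 + 35 = 57 blocks
F: |-48| + |28| = 48 + 28 = 76 blocks
G: |-30| + |29| = 30 + 29 = 59 blocks
H: |-3| + |34| = 3 + 34 = 37 blocks
I: |-46| + |17| = 46 + 17 = 63 blocks
J: |-27| + |-5| = 27 + 5 = 32 blocks
K: |15| + |-8| = 15 + 8 = 23 blocks
L: |8| + |17| = 8 + 17 = 25 blocks
M: |16| + |24| = 16 + 24 = 40 blocks
N: |-29| + |24| = 29 + 24 = 53 blocks
O: |-45| + |-20| = 45 + 20 = 65 blocks
Minimum: D at 19 blocks.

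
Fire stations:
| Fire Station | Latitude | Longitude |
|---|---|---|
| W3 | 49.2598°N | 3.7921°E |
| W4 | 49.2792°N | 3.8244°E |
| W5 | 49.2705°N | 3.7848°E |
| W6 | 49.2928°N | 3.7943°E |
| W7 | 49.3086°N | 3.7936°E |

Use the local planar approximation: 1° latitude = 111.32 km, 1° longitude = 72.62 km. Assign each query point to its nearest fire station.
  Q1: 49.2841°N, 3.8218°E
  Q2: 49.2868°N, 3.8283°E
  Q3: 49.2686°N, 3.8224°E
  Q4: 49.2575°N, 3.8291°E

Q1 at 49.2841°N, 3.8218°E:
  W3: 3.4597 km
  W4: 0.5772 km
  W5: 3.0841 km
  W6: 2.2195 km
  W7: 3.4106 km
  → nearest: W4 (0.5772 km)
Q2 at 49.2868°N, 3.8283°E:
  W3: 3.9931 km
  W4: 0.8922 km
  W5: 3.6430 km
  W6: 2.5578 km
  W7: 3.4985 km
  → nearest: W4 (0.8922 km)
Q3 at 49.2686°N, 3.8224°E:
  W3: 2.4086 km
  W4: 1.1889 km
  W5: 2.7387 km
  W6: 3.3796 km
  W7: 4.9195 km
  → nearest: W4 (1.1889 km)
Q4 at 49.2575°N, 3.8291°E:
  W3: 2.6991 km
  W4: 2.4396 km
  W5: 3.5276 km
  W6: 4.6721 km
  W7: 6.2454 km
  → nearest: W4 (2.4396 km)

Q1→W4; Q2→W4; Q3→W4; Q4→W4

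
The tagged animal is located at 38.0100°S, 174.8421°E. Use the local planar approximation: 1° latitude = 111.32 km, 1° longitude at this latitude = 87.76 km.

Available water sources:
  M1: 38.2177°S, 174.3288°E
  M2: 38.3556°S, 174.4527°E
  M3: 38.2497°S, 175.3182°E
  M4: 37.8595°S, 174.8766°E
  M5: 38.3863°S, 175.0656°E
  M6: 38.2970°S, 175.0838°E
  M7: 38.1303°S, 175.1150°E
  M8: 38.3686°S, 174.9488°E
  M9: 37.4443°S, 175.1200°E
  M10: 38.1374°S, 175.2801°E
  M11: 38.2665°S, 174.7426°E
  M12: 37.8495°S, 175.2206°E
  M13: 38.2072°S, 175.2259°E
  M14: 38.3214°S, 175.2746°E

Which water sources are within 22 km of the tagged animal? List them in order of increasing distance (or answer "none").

M4

Distances from 38.0100°S, 174.8421°E:
M1: √((-0.2077·111.32)² + (-0.5133·87.76)²) = √(534.588225 + 2029.250949) = 50.6344 km
M2: √((-0.3456·111.32)² + (-0.3894·87.76)²) = √(1480.109557 + 1167.844779) = 51.4583 km
M3: √((-0.2397·111.32)² + (0.4761·87.76)²) = √(712.004049 + 1745.780315) = 49.5760 km
M4: √((0.1505·111.32)² + (0.0345·87.76)²) = √(280.685123 + 9.167088) = 17.0250 km
M5: √((-0.3763·111.32)² + (0.2235·87.76)²) = √(1754.748307 + 384.723118) = 46.2544 km
M6: √((-0.2870·111.32)² + (0.2417·87.76)²) = √(1020.728377 + 449.931635) = 38.3492 km
M7: √((-0.1203·111.32)² + (0.2729·87.76)²) = √(179.340200 + 573.588322) = 27.4395 km
M8: √((-0.3586·111.32)² + (0.1067·87.76)²) = √(1593.554664 + 87.684346) = 41.0029 km
M9: √((0.5657·111.32)² + (0.2779·87.76)²) = √(3965.689914 + 594.799127) = 67.5314 km
M10: √((-0.1274·111.32)² + (0.4380·87.76)²) = √(201.133889 + 1477.547496) = 40.9717 km
M11: √((-0.2565·111.32)² + (-0.0995·87.76)²) = √(815.306931 + 76.249920) = 29.8589 km
M12: √((0.1605·111.32)² + (0.3785·87.76)²) = √(319.224686 + 1103.379718) = 37.7174 km
M13: √((-0.1972·111.32)² + (0.3838·87.76)²) = √(481.903651 + 1134.496525) = 40.2045 km
M14: √((-0.3114·111.32)² + (0.4325·87.76)²) = √(1201.665553 + 1440.673118) = 51.4037 km
Threshold 22 km: M4 (17.0250 km) is within range.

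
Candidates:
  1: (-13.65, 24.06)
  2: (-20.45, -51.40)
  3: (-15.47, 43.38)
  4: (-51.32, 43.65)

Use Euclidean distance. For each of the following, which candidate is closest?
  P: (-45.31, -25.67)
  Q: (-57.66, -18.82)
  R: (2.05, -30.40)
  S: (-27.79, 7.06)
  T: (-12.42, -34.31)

P→2; Q→2; R→2; S→1; T→2

P at (-45.31, -25.67):
  1: 58.95
  2: 35.78
  3: 75.22
  4: 69.58
  → nearest: 2 (35.78)
Q at (-57.66, -18.82):
  1: 61.45
  2: 49.46
  3: 75.16
  4: 62.79
  → nearest: 2 (49.46)
R at (2.05, -30.40):
  1: 56.68
  2: 30.78
  3: 75.83
  4: 91.28
  → nearest: 2 (30.78)
S at (-27.79, 7.06):
  1: 22.11
  2: 58.92
  3: 38.35
  4: 43.50
  → nearest: 1 (22.11)
T at (-12.42, -34.31):
  1: 58.38
  2: 18.88
  3: 77.75
  4: 87.13
  → nearest: 2 (18.88)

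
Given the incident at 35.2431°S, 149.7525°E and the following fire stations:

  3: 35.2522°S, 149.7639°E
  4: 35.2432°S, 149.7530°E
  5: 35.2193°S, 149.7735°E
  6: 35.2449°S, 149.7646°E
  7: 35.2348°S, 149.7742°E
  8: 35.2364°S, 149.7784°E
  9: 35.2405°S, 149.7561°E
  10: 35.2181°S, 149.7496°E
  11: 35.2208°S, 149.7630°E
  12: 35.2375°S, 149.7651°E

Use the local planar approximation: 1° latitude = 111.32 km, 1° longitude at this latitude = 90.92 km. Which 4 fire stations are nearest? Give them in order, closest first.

Distances from 35.2431°S, 149.7525°E:
3: √((-0.0091·111.32)² + (0.0114·90.92)²) = √(1.026193 + 1.074307) = 1.4493 km
4: √((-0.0001·111.32)² + (0.0005·90.92)²) = √(0.000124 + 0.002067) = 0.0468 km
5: √((0.0238·111.32)² + (0.0210·90.92)²) = √(7.019405 + 3.645503) = 3.2657 km
6: √((-0.0018·111.32)² + (0.0121·90.92)²) = √(0.040151 + 1.210290) = 1.1182 km
7: √((0.0083·111.32)² + (0.0217·90.92)²) = √(0.853695 + 3.892587) = 2.1786 km
8: √((0.0067·111.32)² + (0.0259·90.92)²) = √(0.556283 + 5.545215) = 2.4701 km
9: √((0.0026·111.32)² + (0.0036·90.92)²) = √(0.083771 + 0.107133) = 0.4369 km
10: √((0.0250·111.32)² + (-0.0029·90.92)²) = √(7.745089 + 0.069521) = 2.7955 km
11: √((0.0223·111.32)² + (0.0105·90.92)²) = √(6.162488 + 0.911376) = 2.6597 km
12: √((0.0056·111.32)² + (0.0126·90.92)²) = √(0.388618 + 1.312381) = 1.3042 km
Sorted: 4 (0.0468 km) < 9 (0.4369 km) < 6 (1.1182 km) < 12 (1.3042 km) < 3 (1.4493 km) < 7 (2.1786 km) < …

4, 9, 6, 12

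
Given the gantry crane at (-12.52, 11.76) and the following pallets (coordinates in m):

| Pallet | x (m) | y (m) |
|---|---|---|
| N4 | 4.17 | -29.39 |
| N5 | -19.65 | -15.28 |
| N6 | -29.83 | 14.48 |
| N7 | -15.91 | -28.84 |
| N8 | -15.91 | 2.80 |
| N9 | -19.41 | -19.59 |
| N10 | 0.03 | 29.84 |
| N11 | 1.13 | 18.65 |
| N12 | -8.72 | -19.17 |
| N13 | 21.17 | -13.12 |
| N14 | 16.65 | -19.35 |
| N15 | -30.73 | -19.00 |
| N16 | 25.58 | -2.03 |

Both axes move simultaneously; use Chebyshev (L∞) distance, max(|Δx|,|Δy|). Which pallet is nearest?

Distances from (-12.52, 11.76):
N4: max(|16.69|, |-41.15|) = 41.15 m
N5: max(|-7.13|, |-27.04|) = 27.04 m
N6: max(|-17.31|, |2.72|) = 17.31 m
N7: max(|-3.39|, |-40.60|) = 40.60 m
N8: max(|-3.39|, |-8.96|) = 8.96 m
N9: max(|-6.89|, |-31.35|) = 31.35 m
N10: max(|12.55|, |18.08|) = 18.08 m
N11: max(|13.65|, |6.89|) = 13.65 m
N12: max(|3.80|, |-30.93|) = 30.93 m
N13: max(|33.69|, |-24.88|) = 33.69 m
N14: max(|29.17|, |-31.11|) = 31.11 m
N15: max(|-18.21|, |-30.76|) = 30.76 m
N16: max(|38.10|, |-13.79|) = 38.10 m
Minimum: N8 at 8.96 m.

N8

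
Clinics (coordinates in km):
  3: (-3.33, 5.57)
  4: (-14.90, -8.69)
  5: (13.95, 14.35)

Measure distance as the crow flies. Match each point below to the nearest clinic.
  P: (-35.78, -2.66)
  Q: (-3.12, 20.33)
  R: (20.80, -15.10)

P→4; Q→3; R→5

P at (-35.78, -2.66):
  3: 33.48 km
  4: 21.73 km
  5: 52.56 km
  → nearest: 4 (21.73 km)
Q at (-3.12, 20.33):
  3: 14.76 km
  4: 31.32 km
  5: 18.09 km
  → nearest: 3 (14.76 km)
R at (20.80, -15.10):
  3: 31.77 km
  4: 36.27 km
  5: 30.24 km
  → nearest: 5 (30.24 km)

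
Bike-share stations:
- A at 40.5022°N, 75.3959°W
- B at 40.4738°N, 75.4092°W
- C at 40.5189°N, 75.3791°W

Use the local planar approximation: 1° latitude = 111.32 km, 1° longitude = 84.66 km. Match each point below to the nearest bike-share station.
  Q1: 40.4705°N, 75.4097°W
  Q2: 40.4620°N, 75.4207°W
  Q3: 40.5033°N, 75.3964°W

Q1→B; Q2→B; Q3→A

Q1 at 40.4705°N, 75.4097°W:
  A: √((0.0317·111.32)² + (0.0138·84.66)²) = √(12.452740 + 1.364944) = 3.7172 km
  B: √((0.0033·111.32)² + (0.0005·84.66)²) = √(0.134950 + 0.001792) = 0.3698 km
  C: √((0.0484·111.32)² + (0.0306·84.66)²) = √(29.029337 + 6.711188) = 5.9783 km
  → nearest: B (0.3698 km)
Q2 at 40.4620°N, 75.4207°W:
  A: √((0.0402·111.32)² + (0.0248·84.66)²) = √(20.026198 + 4.408186) = 4.9431 km
  B: √((0.0118·111.32)² + (0.0115·84.66)²) = √(1.725482 + 0.947877) = 1.6350 km
  C: √((0.0569·111.32)² + (0.0416·84.66)²) = √(40.120924 + 12.403470) = 7.2474 km
  → nearest: B (1.6350 km)
Q3 at 40.5033°N, 75.3964°W:
  A: √((-0.0011·111.32)² + (0.0005·84.66)²) = √(0.014994 + 0.001792) = 0.1296 km
  B: √((-0.0295·111.32)² + (-0.0128·84.66)²) = √(10.784262 + 1.174293) = 3.4581 km
  C: √((0.0156·111.32)² + (0.0173·84.66)²) = √(3.015752 + 2.145106) = 2.2718 km
  → nearest: A (0.1296 km)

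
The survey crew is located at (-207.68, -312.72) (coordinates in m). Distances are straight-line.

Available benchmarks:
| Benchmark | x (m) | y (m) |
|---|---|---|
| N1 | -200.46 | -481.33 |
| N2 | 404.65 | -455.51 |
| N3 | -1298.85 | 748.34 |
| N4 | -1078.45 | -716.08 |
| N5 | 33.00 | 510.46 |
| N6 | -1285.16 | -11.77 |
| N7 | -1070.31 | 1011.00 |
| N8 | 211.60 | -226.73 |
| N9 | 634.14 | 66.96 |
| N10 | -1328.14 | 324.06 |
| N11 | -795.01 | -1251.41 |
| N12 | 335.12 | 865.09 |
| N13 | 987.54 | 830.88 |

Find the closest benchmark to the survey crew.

N1

Distances from (-207.68, -312.72):
N1: 168.76 m
N2: 628.76 m
N3: 1522.01 m
N4: 959.66 m
N5: 857.64 m
N6: 1118.72 m
N7: 1579.99 m
N8: 428.01 m
N9: 923.48 m
N10: 1288.77 m
N11: 1107.29 m
N12: 1296.87 m
N13: 1654.20 m
Minimum: N1 at 168.76 m.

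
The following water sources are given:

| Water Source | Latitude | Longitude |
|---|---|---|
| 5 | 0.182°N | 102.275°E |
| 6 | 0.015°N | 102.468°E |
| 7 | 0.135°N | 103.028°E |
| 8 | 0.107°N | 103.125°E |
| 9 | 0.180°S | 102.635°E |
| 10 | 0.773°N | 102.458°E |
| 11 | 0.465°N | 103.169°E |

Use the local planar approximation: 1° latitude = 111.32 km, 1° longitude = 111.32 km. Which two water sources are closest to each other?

Pairwise distances:
7–8: 11.239 km
5–6: 28.411 km
6–9: 28.580 km
7–11: 39.948 km
8–11: 40.152 km
7–9: 56.067 km
5–9: 56.833 km
8–9: 63.215 km
6–7: 63.754 km
5–10: 68.872 km
6–8: 73.851 km
5–7: 83.987 km
6–10: 84.388 km
10–11: 86.256 km
6–11: 92.730 km
9–11: 93.216 km
5–8: 94.990 km
7–10: 95.238 km
5–11: 104.387 km
8–10: 104.927 km
9–10: 107.902 km
Closest pair: 7–8 at 11.239 km.

7 and 8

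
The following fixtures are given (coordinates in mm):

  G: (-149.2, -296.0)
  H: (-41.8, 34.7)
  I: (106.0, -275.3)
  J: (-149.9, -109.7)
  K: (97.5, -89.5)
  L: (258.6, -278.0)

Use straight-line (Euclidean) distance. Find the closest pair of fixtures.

Pairwise distances:
G–H: √((107.4)² + (330.7)²) = √(11534.760 + 109362.490) = 347.7 mm
G–I: √((255.2)² + (20.7)²) = √(65127.040 + 428.490) = 256.0 mm
G–J: √((-0.7)² + (186.3)²) = √(0.490 + 34707.690) = 186.3 mm
G–K: √((246.7)² + (206.5)²) = √(60860.890 + 42642.250) = 321.7 mm
G–L: √((407.8)² + (18.0)²) = √(166300.840 + 324.000) = 408.2 mm
H–I: √((147.8)² + (-310.0)²) = √(21844.840 + 96100.000) = 343.4 mm
H–J: √((-108.1)² + (-144.4)²) = √(11685.610 + 20851.360) = 180.4 mm
H–K: √((139.3)² + (-124.2)²) = √(19404.490 + 15425.640) = 186.6 mm
H–L: √((300.4)² + (-312.7)²) = √(90240.160 + 97781.290) = 433.6 mm
I–J: √((-255.9)² + (165.6)²) = √(65484.810 + 27423.360) = 304.8 mm
I–K: √((-8.5)² + (185.8)²) = √(72.250 + 34521.640) = 186.0 mm
I–L: √((152.6)² + (-2.7)²) = √(23286.760 + 7.290) = 152.6 mm
J–K: √((247.4)² + (20.2)²) = √(61206.760 + 408.040) = 248.2 mm
J–L: √((408.5)² + (-168.3)²) = √(166872.250 + 28324.890) = 441.8 mm
K–L: √((161.1)² + (-188.5)²) = √(25953.210 + 35532.250) = 248.0 mm
Closest pair: I–L at 152.6 mm.

I and L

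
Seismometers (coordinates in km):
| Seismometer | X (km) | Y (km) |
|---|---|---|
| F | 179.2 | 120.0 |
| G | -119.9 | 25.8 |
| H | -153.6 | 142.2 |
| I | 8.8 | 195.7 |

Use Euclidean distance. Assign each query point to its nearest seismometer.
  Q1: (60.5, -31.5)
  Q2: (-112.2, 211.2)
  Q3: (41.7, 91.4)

Q1 at (60.5, -31.5):
  F: 192.5 km
  G: 189.3 km
  H: 275.7 km
  I: 233.0 km
  → nearest: G (189.3 km)
Q2 at (-112.2, 211.2):
  F: 305.3 km
  G: 185.6 km
  H: 80.5 km
  I: 122.0 km
  → nearest: H (80.5 km)
Q3 at (41.7, 91.4):
  F: 140.4 km
  G: 174.4 km
  H: 201.8 km
  I: 109.4 km
  → nearest: I (109.4 km)

Q1→G; Q2→H; Q3→I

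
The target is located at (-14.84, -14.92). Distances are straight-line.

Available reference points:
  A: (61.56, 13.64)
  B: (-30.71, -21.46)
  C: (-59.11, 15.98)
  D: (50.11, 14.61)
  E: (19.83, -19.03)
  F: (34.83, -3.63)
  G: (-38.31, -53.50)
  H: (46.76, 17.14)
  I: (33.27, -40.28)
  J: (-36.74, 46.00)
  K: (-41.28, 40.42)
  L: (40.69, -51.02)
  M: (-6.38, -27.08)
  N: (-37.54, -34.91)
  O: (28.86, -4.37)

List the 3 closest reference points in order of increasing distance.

M, B, N

Distances from (-14.84, -14.92):
A: 81.56
B: 17.16
C: 53.99
D: 71.35
E: 34.91
F: 50.94
G: 45.16
H: 69.44
I: 54.38
J: 64.74
K: 61.33
L: 66.23
M: 14.81
N: 30.25
O: 44.96
Sorted: M (14.81) < B (17.16) < N (30.25) < E (34.91) < O (44.96) < …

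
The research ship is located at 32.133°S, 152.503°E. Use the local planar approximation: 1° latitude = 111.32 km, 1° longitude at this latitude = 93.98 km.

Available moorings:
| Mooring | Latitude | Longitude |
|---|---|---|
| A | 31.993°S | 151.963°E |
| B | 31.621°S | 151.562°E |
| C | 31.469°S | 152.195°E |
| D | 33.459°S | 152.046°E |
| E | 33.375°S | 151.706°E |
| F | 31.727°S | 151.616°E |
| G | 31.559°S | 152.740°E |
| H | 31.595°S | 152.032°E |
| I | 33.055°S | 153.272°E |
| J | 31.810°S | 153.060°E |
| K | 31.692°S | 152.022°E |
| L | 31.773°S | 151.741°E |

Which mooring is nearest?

Distances from 32.133°S, 152.503°E:
A: √((0.140·111.32)² + (-0.540·93.98)²) = √(242.88599 + 2575.48130) = 53.088 km
B: √((0.512·111.32)² + (-0.941·93.98)²) = √(3248.52578 + 7820.78106) = 105.211 km
C: √((0.664·111.32)² + (-0.308·93.98)²) = √(5463.64602 + 837.86165) = 79.382 km
D: √((-1.326·111.32)² + (-0.457·93.98)²) = √(21788.80657 + 1844.60458) = 153.732 km
E: √((-1.242·111.32)² + (-0.797·93.98)²) = √(19115.67275 + 5610.31859) = 157.245 km
F: √((0.406·111.32)² + (-0.887·93.98)²) = √(2042.67118 + 6948.93295) = 94.824 km
G: √((0.574·111.32)² + (0.237·93.98)²) = √(4082.91351 + 496.09811) = 67.668 km
H: √((0.538·111.32)² + (-0.471·93.98)²) = √(3586.83126 + 1959.35304) = 74.473 km
I: √((-0.922·111.32)² + (0.769·93.98)²) = √(10534.36198 + 5223.04252) = 125.529 km
J: √((0.323·111.32)² + (0.557·93.98)²) = √(1292.85982 + 2740.19375) = 63.506 km
K: √((0.441·111.32)² + (-0.481·93.98)²) = √(2410.03625 + 2043.43597) = 66.734 km
L: √((0.360·111.32)² + (-0.762·93.98)²) = √(1606.02166 + 5128.38739) = 82.063 km
Minimum: A at 53.088 km.

A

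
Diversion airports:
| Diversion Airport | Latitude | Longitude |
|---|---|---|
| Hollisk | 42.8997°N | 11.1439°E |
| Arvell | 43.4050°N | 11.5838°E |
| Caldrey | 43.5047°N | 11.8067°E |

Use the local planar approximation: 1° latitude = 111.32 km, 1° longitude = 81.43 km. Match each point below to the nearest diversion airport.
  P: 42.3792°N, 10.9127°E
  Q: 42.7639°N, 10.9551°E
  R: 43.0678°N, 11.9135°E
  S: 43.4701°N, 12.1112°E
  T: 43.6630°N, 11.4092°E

P at 42.3792°N, 10.9127°E:
  Hollisk: 60.9239 km
  Arvell: 126.5946 km
  Caldrey: 144.9047 km
  → nearest: Hollisk (60.9239 km)
Q at 42.7639°N, 10.9551°E:
  Hollisk: 21.5613 km
  Arvell: 87.8306 km
  Caldrey: 107.7472 km
  → nearest: Hollisk (21.5613 km)
R at 43.0678°N, 11.9135°E:
  Hollisk: 65.4027 km
  Arvell: 46.1500 km
  Caldrey: 49.4071 km
  → nearest: Arvell (46.1500 km)
S at 43.4701°N, 12.1112°E:
  Hollisk: 101.1738 km
  Arvell: 43.5533 km
  Caldrey: 25.0928 km
  → nearest: Caldrey (25.0928 km)
T at 43.6630°N, 11.4092°E:
  Hollisk: 87.6738 km
  Arvell: 32.0470 km
  Caldrey: 36.8544 km
  → nearest: Arvell (32.0470 km)

P→Hollisk; Q→Hollisk; R→Arvell; S→Caldrey; T→Arvell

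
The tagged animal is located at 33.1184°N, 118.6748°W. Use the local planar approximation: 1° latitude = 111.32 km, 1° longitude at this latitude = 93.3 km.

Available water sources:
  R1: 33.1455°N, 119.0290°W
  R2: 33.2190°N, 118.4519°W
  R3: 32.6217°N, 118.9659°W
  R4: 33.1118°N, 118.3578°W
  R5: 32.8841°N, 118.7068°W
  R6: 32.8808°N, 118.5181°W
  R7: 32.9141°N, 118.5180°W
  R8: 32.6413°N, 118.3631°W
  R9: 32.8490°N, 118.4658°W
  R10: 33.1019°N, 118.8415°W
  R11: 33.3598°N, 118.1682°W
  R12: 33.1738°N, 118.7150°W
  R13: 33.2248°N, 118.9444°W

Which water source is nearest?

Distances from 33.1184°N, 118.6748°W:
R1: 33.1843 km
R2: 23.6201 km
R3: 61.6029 km
R4: 29.5852 km
R5: 26.2526 km
R6: 30.2214 km
R7: 27.0416 km
R8: 60.5516 km
R9: 35.7717 km
R10: 15.6612 km
R11: 54.3709 km
R12: 7.2181 km
R13: 27.8029 km
Minimum: R12 at 7.2181 km.

R12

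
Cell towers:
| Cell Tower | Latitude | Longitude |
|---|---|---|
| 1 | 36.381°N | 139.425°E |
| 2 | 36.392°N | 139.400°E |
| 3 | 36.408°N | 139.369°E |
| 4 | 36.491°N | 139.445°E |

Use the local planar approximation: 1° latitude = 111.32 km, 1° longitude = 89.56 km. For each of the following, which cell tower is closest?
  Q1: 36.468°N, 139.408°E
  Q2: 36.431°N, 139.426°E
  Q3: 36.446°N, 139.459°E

Q1 at 36.468°N, 139.408°E:
  1: √((-0.087·111.32)² + (0.017·89.56)²) = √(93.79613 + 2.31807) = 9.804 km
  2: √((-0.076·111.32)² + (-0.008·89.56)²) = √(71.57701 + 0.51334) = 8.491 km
  3: √((-0.060·111.32)² + (-0.039·89.56)²) = √(44.61171 + 12.19993) = 7.537 km
  4: √((0.023·111.32)² + (0.037·89.56)²) = √(6.55544 + 10.98074) = 4.188 km
  → nearest: 4 (4.188 km)
Q2 at 36.431°N, 139.426°E:
  1: √((-0.050·111.32)² + (-0.001·89.56)²) = √(30.98036 + 0.00802) = 5.567 km
  2: √((-0.039·111.32)² + (-0.026·89.56)²) = √(18.84845 + 5.42219) = 4.927 km
  3: √((-0.023·111.32)² + (-0.057·89.56)²) = √(6.55544 + 26.06021) = 5.711 km
  4: √((0.060·111.32)² + (0.019·89.56)²) = √(44.61171 + 2.89558) = 6.893 km
  → nearest: 2 (4.927 km)
Q3 at 36.446°N, 139.459°E:
  1: √((-0.065·111.32)² + (-0.034·89.56)²) = √(52.35680 + 9.27227) = 7.850 km
  2: √((-0.054·111.32)² + (-0.059·89.56)²) = √(36.13549 + 27.92108) = 8.004 km
  3: √((-0.038·111.32)² + (-0.090·89.56)²) = √(17.89425 + 64.97005) = 9.103 km
  4: √((0.045·111.32)² + (-0.014·89.56)²) = √(25.09409 + 1.57211) = 5.164 km
  → nearest: 4 (5.164 km)

Q1→4; Q2→2; Q3→4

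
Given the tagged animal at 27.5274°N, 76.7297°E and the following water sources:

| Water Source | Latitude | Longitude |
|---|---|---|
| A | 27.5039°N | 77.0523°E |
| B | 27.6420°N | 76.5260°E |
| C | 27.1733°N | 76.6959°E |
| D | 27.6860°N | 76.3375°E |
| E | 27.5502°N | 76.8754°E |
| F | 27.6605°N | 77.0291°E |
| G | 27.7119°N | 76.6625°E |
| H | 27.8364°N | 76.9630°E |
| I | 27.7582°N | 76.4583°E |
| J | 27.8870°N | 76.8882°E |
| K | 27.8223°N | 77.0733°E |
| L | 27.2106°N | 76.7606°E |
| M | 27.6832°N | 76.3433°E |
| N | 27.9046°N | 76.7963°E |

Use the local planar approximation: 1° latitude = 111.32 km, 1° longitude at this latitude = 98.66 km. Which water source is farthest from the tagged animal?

K

Distances from 27.5274°N, 76.7297°E:
A: 31.9350 km
B: 23.8042 km
C: 39.5592 km
D: 42.5320 km
E: 14.5971 km
F: 33.0466 km
G: 21.5821 km
H: 41.3886 km
I: 37.1091 km
J: 42.9766 km
K: 47.1898 km
L: 35.3977 km
M: 41.8821 km
N: 42.5009 km
Maximum: K at 47.1898 km.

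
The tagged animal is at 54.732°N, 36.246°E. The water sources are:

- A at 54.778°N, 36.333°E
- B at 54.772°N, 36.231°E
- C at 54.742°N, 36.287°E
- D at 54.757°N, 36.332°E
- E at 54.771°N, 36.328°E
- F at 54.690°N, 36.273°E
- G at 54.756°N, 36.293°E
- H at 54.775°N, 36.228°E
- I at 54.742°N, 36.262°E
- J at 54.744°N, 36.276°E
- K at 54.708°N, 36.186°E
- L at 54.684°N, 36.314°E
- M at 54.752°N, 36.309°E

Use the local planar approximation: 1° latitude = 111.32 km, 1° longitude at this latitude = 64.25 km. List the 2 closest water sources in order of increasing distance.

I, J

Distances from 54.732°N, 36.246°E:
A: 7.581 km
B: 4.556 km
C: 2.860 km
D: 6.187 km
E: 6.827 km
F: 4.987 km
G: 4.032 km
H: 4.924 km
I: 1.515 km
J: 2.345 km
K: 4.690 km
L: 6.902 km
M: 4.620 km
Sorted: I (1.515 km) < J (2.345 km) < C (2.860 km) < G (4.032 km) < …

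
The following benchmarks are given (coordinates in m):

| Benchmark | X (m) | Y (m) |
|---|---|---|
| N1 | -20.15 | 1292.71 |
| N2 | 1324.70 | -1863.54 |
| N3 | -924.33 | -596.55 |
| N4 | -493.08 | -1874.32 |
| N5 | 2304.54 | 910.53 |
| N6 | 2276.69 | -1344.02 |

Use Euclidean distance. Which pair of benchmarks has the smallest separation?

Pairwise distances:
N2–N6: 1084.52 m
N3–N4: 1348.58 m
N2–N4: 1817.81 m
N1–N3: 2094.48 m
N5–N6: 2254.72 m
N1–N5: 2355.90 m
N2–N3: 2581.36 m
N4–N6: 2820.08 m
N2–N5: 2942.03 m
N1–N4: 3202.15 m
N3–N6: 3287.13 m
N1–N2: 3430.82 m
N1–N6: 3496.83 m
N3–N5: 3563.27 m
N4–N5: 3947.41 m
Closest pair: N2–N6 at 1084.52 m.

N2 and N6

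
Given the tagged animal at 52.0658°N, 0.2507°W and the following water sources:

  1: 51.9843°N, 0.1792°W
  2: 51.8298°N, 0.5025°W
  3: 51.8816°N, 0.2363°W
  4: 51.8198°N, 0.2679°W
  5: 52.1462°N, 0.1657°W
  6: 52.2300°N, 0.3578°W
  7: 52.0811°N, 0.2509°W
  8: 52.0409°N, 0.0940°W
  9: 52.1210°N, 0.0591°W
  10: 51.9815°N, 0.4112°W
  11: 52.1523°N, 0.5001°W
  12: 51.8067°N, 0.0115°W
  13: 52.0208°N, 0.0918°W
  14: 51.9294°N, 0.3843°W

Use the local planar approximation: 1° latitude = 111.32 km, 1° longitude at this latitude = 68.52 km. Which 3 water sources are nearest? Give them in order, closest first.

Distances from 52.0658°N, 0.2507°W:
1: √((-0.0815·111.32)² + (0.0715·68.52)²) = √(82.311708 + 24.001965) = 10.3109 km
2: √((-0.2360·111.32)² + (-0.2518·68.52)²) = √(690.192763 + 297.677603) = 31.4304 km
3: √((-0.1842·111.32)² + (0.0144·68.52)²) = √(420.460930 + 0.973553) = 20.5289 km
4: √((-0.2460·111.32)² + (-0.0172·68.52)²) = √(749.922889 + 1.388966) = 27.4101 km
5: √((0.0804·111.32)² + (0.0850·68.52)²) = √(80.104791 + 33.921306) = 10.6783 km
6: √((0.1642·111.32)² + (-0.1071·68.52)²) = √(334.112482 + 53.853465) = 19.6969 km
7: √((0.0153·111.32)² + (-0.0002·68.52)²) = √(2.900877 + 0.000188) = 1.7033 km
8: √((-0.0249·111.32)² + (0.1567·68.52)²) = √(7.683252 + 115.284973) = 11.0891 km
9: √((0.0552·111.32)² + (0.1916·68.52)²) = √(37.759354 + 172.355727) = 14.4953 km
10: √((-0.0843·111.32)² + (-0.1605·68.52)²) = √(88.064636 + 120.944126) = 14.4571 km
11: √((0.0865·111.32)² + (-0.2494·68.52)²) = √(92.721107 + 292.030093) = 19.6151 km
12: √((-0.2591·111.32)² + (0.2392·68.52)²) = √(831.919341 + 268.631576) = 33.1746 km
13: √((-0.0450·111.32)² + (0.1589·68.52)²) = √(25.094088 + 118.544799) = 11.9849 km
14: √((-0.1364·111.32)² + (-0.1336·68.52)²) = √(230.555314 + 83.800696) = 17.7301 km
Sorted: 7 (1.7033 km) < 1 (10.3109 km) < 5 (10.6783 km) < 8 (11.0891 km) < 13 (11.9849 km) < …

7, 1, 5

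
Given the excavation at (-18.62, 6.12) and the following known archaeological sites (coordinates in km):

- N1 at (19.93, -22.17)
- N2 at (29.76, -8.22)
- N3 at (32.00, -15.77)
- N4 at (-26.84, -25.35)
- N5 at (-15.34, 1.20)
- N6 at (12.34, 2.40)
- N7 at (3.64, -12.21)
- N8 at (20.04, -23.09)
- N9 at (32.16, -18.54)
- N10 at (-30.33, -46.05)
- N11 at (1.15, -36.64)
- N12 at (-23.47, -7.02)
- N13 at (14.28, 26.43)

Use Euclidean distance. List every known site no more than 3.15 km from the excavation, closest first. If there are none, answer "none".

none

Distances from (-18.62, 6.12):
N1: 47.82 km
N2: 50.46 km
N3: 55.15 km
N4: 32.53 km
N5: 5.91 km
N6: 31.18 km
N7: 28.84 km
N8: 48.45 km
N9: 56.45 km
N10: 53.47 km
N11: 47.11 km
N12: 14.01 km
N13: 38.66 km
Threshold 3.15 km: none within range.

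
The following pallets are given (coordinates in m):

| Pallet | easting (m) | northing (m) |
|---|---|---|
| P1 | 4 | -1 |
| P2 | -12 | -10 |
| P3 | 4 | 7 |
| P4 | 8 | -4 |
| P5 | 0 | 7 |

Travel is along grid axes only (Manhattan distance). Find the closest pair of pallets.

P3 and P5

Pairwise distances:
P3–P5: |-4| + |0| = 4 + 0 = 4 m
P1–P4: |4| + |-3| = 4 + 3 = 7 m
P1–P3: |0| + |8| = 0 + 8 = 8 m
P1–P5: |-4| + |8| = 4 + 8 = 12 m
P3–P4: |4| + |-11| = 4 + 11 = 15 m
P4–P5: |-8| + |11| = 8 + 11 = 19 m
P1–P2: |-16| + |-9| = 16 + 9 = 25 m
P2–P4: |20| + |6| = 20 + 6 = 26 m
P2–P5: |12| + |17| = 12 + 17 = 29 m
P2–P3: |16| + |17| = 16 + 17 = 33 m
Closest pair: P3–P5 at 4 m.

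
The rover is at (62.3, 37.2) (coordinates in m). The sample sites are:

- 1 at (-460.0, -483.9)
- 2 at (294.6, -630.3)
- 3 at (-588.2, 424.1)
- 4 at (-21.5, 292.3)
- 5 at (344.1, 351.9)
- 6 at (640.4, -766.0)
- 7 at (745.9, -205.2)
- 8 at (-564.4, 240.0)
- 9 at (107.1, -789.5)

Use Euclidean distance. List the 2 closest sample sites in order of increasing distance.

4, 5

Distances from (62.3, 37.2):
1: 737.8 m
2: 706.8 m
3: 756.9 m
4: 268.5 m
5: 422.4 m
6: 989.6 m
7: 725.3 m
8: 658.7 m
9: 827.9 m
Sorted: 4 (268.5 m) < 5 (422.4 m) < 8 (658.7 m) < 2 (706.8 m) < …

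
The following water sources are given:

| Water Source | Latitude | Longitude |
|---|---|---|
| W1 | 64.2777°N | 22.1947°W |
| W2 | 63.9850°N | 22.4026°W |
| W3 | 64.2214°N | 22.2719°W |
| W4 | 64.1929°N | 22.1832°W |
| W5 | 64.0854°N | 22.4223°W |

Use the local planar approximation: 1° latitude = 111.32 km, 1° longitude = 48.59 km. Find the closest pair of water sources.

W3 and W4

Pairwise distances:
W3–W4: √((-0.0285·111.32)² + (0.0887·48.59)²) = √(10.065518 + 18.575522) = 5.3517 km
W1–W3: √((-0.0563·111.32)² + (-0.0772·48.59)²) = √(39.279250 + 14.071111) = 7.3041 km
W1–W4: √((-0.0848·111.32)² + (0.0115·48.59)²) = √(89.112392 + 0.312241) = 9.4565 km
W2–W5: √((0.1004·111.32)² + (-0.0197·48.59)²) = √(124.914778 + 0.916276) = 11.2174 km
W4–W5: √((-0.1075·111.32)² + (-0.2391·48.59)²) = √(143.206696 + 134.974880) = 16.6788 km
W3–W5: √((-0.1360·111.32)² + (-0.1504·48.59)²) = √(229.205066 + 53.405929) = 16.8110 km
W1–W5: √((-0.1923·111.32)² + (-0.2276·48.59)²) = √(458.252628 + 122.303339) = 24.0947 km
W2–W4: √((0.2079·111.32)² + (0.2194·48.59)²) = √(535.618260 + 113.649373) = 25.4807 km
W2–W3: √((0.2364·111.32)² + (0.1307·48.59)²) = √(692.534382 + 40.331556) = 27.0715 km
W1–W2: √((-0.2927·111.32)² + (-0.2079·48.59)²) = √(1061.675610 + 102.047596) = 34.1134 km
Closest pair: W3–W4 at 5.3517 km.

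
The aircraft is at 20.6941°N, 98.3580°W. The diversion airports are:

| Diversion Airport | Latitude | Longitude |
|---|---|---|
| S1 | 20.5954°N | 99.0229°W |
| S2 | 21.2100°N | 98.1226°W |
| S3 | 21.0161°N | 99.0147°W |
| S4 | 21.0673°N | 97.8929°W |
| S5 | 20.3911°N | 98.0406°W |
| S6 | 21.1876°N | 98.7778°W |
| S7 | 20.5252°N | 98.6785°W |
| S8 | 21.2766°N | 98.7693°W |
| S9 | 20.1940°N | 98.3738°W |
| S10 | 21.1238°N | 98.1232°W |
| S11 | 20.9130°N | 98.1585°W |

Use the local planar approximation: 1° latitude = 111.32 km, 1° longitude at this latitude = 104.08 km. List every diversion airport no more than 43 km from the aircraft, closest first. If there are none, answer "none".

S11, S7

Distances from 20.6941°N, 98.3580°W:
S1: √((-0.0987·111.32)² + (-0.6649·104.08)²) = √(120.720410 + 4789.026421) = 70.0696 km
S2: √((0.5159·111.32)² + (0.2354·104.08)²) = √(3298.203522 + 600.271168) = 62.4378 km
S3: √((0.3220·111.32)² + (-0.6567·104.08)²) = √(1284.866893 + 4671.631732) = 77.1784 km
S4: √((0.3732·111.32)² + (0.4651·104.08)²) = √(1725.955783 + 2343.296512) = 63.7907 km
S5: √((-0.3030·111.32)² + (0.3174·104.08)²) = √(1137.710202 + 1091.310696) = 47.2125 km
S6: √((0.4935·111.32)² + (-0.4198·104.08)²) = √(3018.010242 + 1909.059374) = 70.1931 km
S7: √((-0.1689·111.32)² + (-0.3205·104.08)²) = √(353.513249 + 1112.732146) = 38.2916 km
S8: √((0.5825·111.32)² + (-0.4113·104.08)²) = √(4204.731367 + 1832.533768) = 77.6998 km
S9: √((-0.5001·111.32)² + (-0.0158·104.08)²) = √(3099.274938 + 2.704262) = 55.6954 km
S10: √((0.4297·111.32)² + (0.2348·104.08)²) = √(2288.111072 + 597.215062) = 53.7152 km
S11: √((0.2189·111.32)² + (0.1995·104.08)²) = √(593.796890 + 431.142035) = 32.0147 km
Threshold 43 km: S11 (32.0147 km), S7 (38.2916 km) are within range.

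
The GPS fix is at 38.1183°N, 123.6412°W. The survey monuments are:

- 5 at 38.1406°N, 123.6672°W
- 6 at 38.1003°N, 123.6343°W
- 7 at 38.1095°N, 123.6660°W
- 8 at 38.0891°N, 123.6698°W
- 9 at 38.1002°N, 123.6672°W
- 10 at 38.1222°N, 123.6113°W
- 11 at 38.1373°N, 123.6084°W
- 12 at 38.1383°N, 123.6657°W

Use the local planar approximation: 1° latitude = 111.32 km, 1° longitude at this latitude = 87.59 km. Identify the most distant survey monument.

8

Distances from 38.1183°N, 123.6412°W:
5: √((0.0223·111.32)² + (-0.0260·87.59)²) = √(6.162488 + 5.186277) = 3.3688 km
6: √((-0.0180·111.32)² + (0.0069·87.59)²) = √(4.015054 + 0.365264) = 2.0929 km
7: √((-0.0088·111.32)² + (-0.0248·87.59)²) = √(0.959648 + 4.718592) = 2.3829 km
8: √((-0.0292·111.32)² + (-0.0286·87.59)²) = √(10.566036 + 6.275396) = 4.1038 km
9: √((-0.0181·111.32)² + (-0.0260·87.59)²) = √(4.059790 + 5.186277) = 3.0407 km
10: √((0.0039·111.32)² + (0.0299·87.59)²) = √(0.188484 + 6.858852) = 2.6547 km
11: √((0.0190·111.32)² + (0.0328·87.59)²) = √(4.473563 + 8.253853) = 3.5676 km
12: √((0.0200·111.32)² + (-0.0245·87.59)²) = √(4.956857 + 4.605123) = 3.0922 km
Maximum: 8 at 4.1038 km.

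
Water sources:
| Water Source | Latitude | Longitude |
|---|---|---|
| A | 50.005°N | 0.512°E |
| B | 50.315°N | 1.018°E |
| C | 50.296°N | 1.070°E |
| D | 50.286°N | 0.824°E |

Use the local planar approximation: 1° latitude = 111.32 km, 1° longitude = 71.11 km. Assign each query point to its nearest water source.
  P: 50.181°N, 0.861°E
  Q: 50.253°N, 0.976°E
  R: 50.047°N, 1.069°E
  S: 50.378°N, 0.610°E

P→D; Q→B; R→C; S→D

P at 50.181°N, 0.861°E:
  A: 31.619 km
  B: 18.632 km
  C: 19.615 km
  D: 11.981 km
  → nearest: D (11.981 km)
Q at 50.253°N, 0.976°E:
  A: 43.021 km
  B: 7.520 km
  C: 8.222 km
  D: 11.416 km
  → nearest: B (7.520 km)
R at 50.047°N, 1.069°E:
  A: 39.883 km
  B: 30.053 km
  C: 27.719 km
  D: 31.802 km
  → nearest: C (27.719 km)
S at 50.378°N, 0.610°E:
  A: 42.103 km
  B: 29.848 km
  C: 33.960 km
  D: 18.343 km
  → nearest: D (18.343 km)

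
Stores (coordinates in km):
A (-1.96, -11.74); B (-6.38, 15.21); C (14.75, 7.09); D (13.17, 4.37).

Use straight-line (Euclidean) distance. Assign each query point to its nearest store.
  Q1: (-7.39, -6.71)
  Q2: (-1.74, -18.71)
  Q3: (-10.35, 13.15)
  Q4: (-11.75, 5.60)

Q1→A; Q2→A; Q3→B; Q4→B

Q1 at (-7.39, -6.71):
  A: 7.40 km
  B: 21.94 km
  C: 26.09 km
  D: 23.36 km
  → nearest: A (7.40 km)
Q2 at (-1.74, -18.71):
  A: 6.97 km
  B: 34.24 km
  C: 30.62 km
  D: 27.48 km
  → nearest: A (6.97 km)
Q3 at (-10.35, 13.15):
  A: 26.27 km
  B: 4.47 km
  C: 25.82 km
  D: 25.11 km
  → nearest: B (4.47 km)
Q4 at (-11.75, 5.60):
  A: 19.91 km
  B: 11.01 km
  C: 26.54 km
  D: 24.95 km
  → nearest: B (11.01 km)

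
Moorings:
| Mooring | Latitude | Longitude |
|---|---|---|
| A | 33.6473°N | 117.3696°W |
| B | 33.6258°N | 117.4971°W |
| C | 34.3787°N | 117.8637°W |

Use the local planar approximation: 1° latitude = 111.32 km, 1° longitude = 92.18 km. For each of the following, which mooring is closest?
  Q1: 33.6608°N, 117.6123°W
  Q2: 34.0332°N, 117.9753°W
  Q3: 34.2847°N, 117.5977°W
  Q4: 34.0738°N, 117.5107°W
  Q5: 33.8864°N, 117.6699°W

Q1→B; Q2→C; Q3→C; Q4→C; Q5→B

Q1 at 33.6608°N, 117.6123°W:
  A: √((-0.0135·111.32)² + (0.2427·92.18)²) = √(2.258468 + 500.510232) = 22.4225 km
  B: √((-0.0350·111.32)² + (0.1152·92.18)²) = √(15.180374 + 112.766049) = 11.3113 km
  C: √((0.7179·111.32)² + (-0.2514·92.18)²) = √(6386.667431 + 537.036686) = 83.2088 km
  → nearest: B (11.3113 km)
Q2 at 34.0332°N, 117.9753°W:
  A: √((-0.3859·111.32)² + (0.6057·92.18)²) = √(1845.423100 + 3117.371459) = 70.4471 km
  B: √((-0.4074·111.32)² + (0.4782·92.18)²) = √(2056.782861 + 1943.088364) = 63.2445 km
  C: √((0.3455·111.32)² + (0.1116·92.18)²) = √(1479.253136 + 105.828294) = 39.8131 km
  → nearest: C (39.8131 km)
Q3 at 34.2847°N, 117.5977°W:
  A: √((-0.6374·111.32)² + (0.2281·92.18)²) = √(5034.664248 + 442.103525) = 74.0052 km
  B: √((-0.6589·111.32)² + (0.1006·92.18)²) = √(5380.038833 + 85.994241) = 73.9326 km
  C: √((0.0940·111.32)² + (-0.2660·92.18)²) = √(109.496970 + 601.224515) = 26.6594 km
  → nearest: C (26.6594 km)
Q4 at 34.0738°N, 117.5107°W:
  A: √((-0.4265·111.32)² + (0.1411·92.18)²) = √(2254.158585 + 169.171592) = 49.2273 km
  B: √((-0.4480·111.32)² + (0.0136·92.18)²) = √(2487.152548 + 1.571633) = 49.8871 km
  C: √((0.3049·111.32)² + (-0.3530·92.18)²) = √(1152.023250 + 1058.821663) = 47.0196 km
  → nearest: C (47.0196 km)
Q5 at 33.8864°N, 117.6699°W:
  A: √((-0.2391·111.32)² + (0.3003·92.18)²) = √(708.444034 + 766.273968) = 38.4021 km
  B: √((-0.2606·111.32)² + (0.1728·92.18)²) = √(841.579636 + 253.723611) = 33.0954 km
  C: √((0.4923·111.32)² + (-0.1938·92.18)²) = √(3003.350834 + 319.139789) = 57.6410 km
  → nearest: B (33.0954 km)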